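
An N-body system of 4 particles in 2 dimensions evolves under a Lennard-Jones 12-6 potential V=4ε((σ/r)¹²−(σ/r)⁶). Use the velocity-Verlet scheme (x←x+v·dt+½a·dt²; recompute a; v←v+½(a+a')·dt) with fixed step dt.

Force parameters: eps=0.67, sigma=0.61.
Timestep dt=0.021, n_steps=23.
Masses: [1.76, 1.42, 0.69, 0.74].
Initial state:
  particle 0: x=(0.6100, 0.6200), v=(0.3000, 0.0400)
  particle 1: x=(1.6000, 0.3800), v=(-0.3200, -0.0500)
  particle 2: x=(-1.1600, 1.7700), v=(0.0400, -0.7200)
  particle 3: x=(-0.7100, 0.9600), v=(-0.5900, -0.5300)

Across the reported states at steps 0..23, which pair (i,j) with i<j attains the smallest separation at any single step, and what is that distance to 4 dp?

pair (0,1), distance 0.6111

step 0: x0=(0.6100, 0.6200) x1=(1.6000, 0.3800) x2=(-1.1600, 1.7700) x3=(-0.7100, 0.9600)
step 1: x0=(0.6164, 0.6208) x1=(1.5932, 0.3790) x2=(-1.1590, 1.7545) x3=(-0.7225, 0.9492)
step 2: x0=(0.6229, 0.6216) x1=(1.5861, 0.3780) x2=(-1.1576, 1.7384) x3=(-0.7354, 0.9390)
step 3: x0=(0.6296, 0.6224) x1=(1.5789, 0.3771) x2=(-1.1557, 1.7215) x3=(-0.7485, 0.9295)
step 4: x0=(0.6365, 0.6231) x1=(1.5714, 0.3762) x2=(-1.1535, 1.7037) x3=(-0.7621, 0.9208)
step 5: x0=(0.6435, 0.6237) x1=(1.5636, 0.3755) x2=(-1.1508, 1.6850) x3=(-0.7760, 0.9130)
step 6: x0=(0.6508, 0.6243) x1=(1.5555, 0.3748) x2=(-1.1475, 1.6652) x3=(-0.7904, 0.9061)
step 7: x0=(0.6584, 0.6248) x1=(1.5470, 0.3742) x2=(-1.1438, 1.6443) x3=(-0.8052, 0.9003)
step 8: x0=(0.6662, 0.6252) x1=(1.5382, 0.3737) x2=(-1.1394, 1.6221) x3=(-0.8205, 0.8957)
step 9: x0=(0.6744, 0.6256) x1=(1.5290, 0.3733) x2=(-1.1344, 1.5985) x3=(-0.8364, 0.8924)
step 10: x0=(0.6828, 0.6258) x1=(1.5194, 0.3730) x2=(-1.1287, 1.5733) x3=(-0.8529, 0.8905)
step 11: x0=(0.6917, 0.6259) x1=(1.5093, 0.3729) x2=(-1.1225, 1.5467) x3=(-0.8700, 0.8901)
step 12: x0=(0.7010, 0.6259) x1=(1.4986, 0.3730) x2=(-1.1159, 1.5192) x3=(-0.8873, 0.8904)
step 13: x0=(0.7108, 0.6257) x1=(1.4874, 0.3732) x2=(-1.1098, 1.4929) x3=(-0.9042, 0.8896)
step 14: x0=(0.7211, 0.6254) x1=(1.4755, 0.3737) x2=(-1.1057, 1.4729) x3=(-0.9190, 0.8829)
step 15: x0=(0.7319, 0.6249) x1=(1.4628, 0.3744) x2=(-1.1056, 1.4650) x3=(-0.9303, 0.8649)
step 16: x0=(0.7434, 0.6242) x1=(1.4494, 0.3754) x2=(-1.1083, 1.4670) x3=(-0.9388, 0.8377)
step 17: x0=(0.7555, 0.6232) x1=(1.4353, 0.3766) x2=(-1.1119, 1.4725) x3=(-0.9465, 0.8072)
step 18: x0=(0.7681, 0.6221) x1=(1.4205, 0.3781) x2=(-1.1156, 1.4780) x3=(-0.9542, 0.7767)
step 19: x0=(0.7809, 0.6208) x1=(1.4054, 0.3796) x2=(-1.1189, 1.4821) x3=(-0.9621, 0.7475)
step 20: x0=(0.7933, 0.6198) x1=(1.3908, 0.3810) x2=(-1.1219, 1.4846) x3=(-0.9704, 0.7198)
step 21: x0=(0.8037, 0.6195) x1=(1.3786, 0.3814) x2=(-1.1245, 1.4855) x3=(-0.9789, 0.6936)
step 22: x0=(0.8101, 0.6209) x1=(1.3716, 0.3797) x2=(-1.1269, 1.4849) x3=(-0.9877, 0.6688)
step 23: x0=(0.8105, 0.6249) x1=(1.3717, 0.3749) x2=(-1.1291, 1.4830) x3=(-0.9967, 0.6452)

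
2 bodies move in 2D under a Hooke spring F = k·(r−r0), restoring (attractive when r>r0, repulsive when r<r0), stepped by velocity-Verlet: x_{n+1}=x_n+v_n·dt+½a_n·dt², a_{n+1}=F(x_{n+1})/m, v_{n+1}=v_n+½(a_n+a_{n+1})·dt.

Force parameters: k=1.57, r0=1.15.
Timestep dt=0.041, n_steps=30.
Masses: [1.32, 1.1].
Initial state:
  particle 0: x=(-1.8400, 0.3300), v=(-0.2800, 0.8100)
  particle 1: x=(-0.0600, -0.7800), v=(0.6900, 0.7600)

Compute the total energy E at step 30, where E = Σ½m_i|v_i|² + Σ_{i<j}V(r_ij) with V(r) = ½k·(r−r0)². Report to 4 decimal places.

step 0: x0=(-1.8400, 0.3300) x1=(-0.0600, -0.7800)
step 1: x0=(-1.8507, 0.3627) x1=(-0.0327, -0.7482)
step 2: x0=(-1.8597, 0.3944) x1=(-0.0074, -0.7153)
step 3: x0=(-1.8670, 0.4250) x1=(0.0159, -0.6810)
step 4: x0=(-1.8724, 0.4546) x1=(0.0370, -0.6455)
step 5: x0=(-1.8761, 0.4832) x1=(0.0559, -0.6088)
step 6: x0=(-1.8779, 0.5107) x1=(0.0726, -0.5708)
step 7: x0=(-1.8778, 0.5371) x1=(0.0870, -0.5315)
step 8: x0=(-1.8758, 0.5626) x1=(0.0991, -0.4910)
step 9: x0=(-1.8719, 0.5870) x1=(0.1089, -0.4492)
step 10: x0=(-1.8661, 0.6103) x1=(0.1164, -0.4063)
step 11: x0=(-1.8583, 0.6327) x1=(0.1216, -0.3621)
step 12: x0=(-1.8487, 0.6542) x1=(0.1246, -0.3169)
step 13: x0=(-1.8371, 0.6747) x1=(0.1252, -0.2705)
step 14: x0=(-1.8237, 0.6943) x1=(0.1237, -0.2230)
step 15: x0=(-1.8085, 0.7131) x1=(0.1199, -0.1745)
step 16: x0=(-1.7916, 0.7310) x1=(0.1141, -0.1251)
step 17: x0=(-1.7729, 0.7482) x1=(0.1062, -0.0747)
step 18: x0=(-1.7525, 0.7647) x1=(0.0963, -0.0234)
step 19: x0=(-1.7306, 0.7805) x1=(0.0845, 0.0286)
step 20: x0=(-1.7072, 0.7957) x1=(0.0709, 0.0815)
step 21: x0=(-1.6823, 0.8103) x1=(0.0556, 0.1349)
step 22: x0=(-1.6562, 0.8243) x1=(0.0387, 0.1891)
step 23: x0=(-1.6288, 0.8379) x1=(0.0203, 0.2437)
step 24: x0=(-1.6002, 0.8512) x1=(0.0006, 0.2989)
step 25: x0=(-1.5706, 0.8640) x1=(-0.0204, 0.3545)
step 26: x0=(-1.5401, 0.8766) x1=(-0.0425, 0.4104)
step 27: x0=(-1.5089, 0.8889) x1=(-0.0655, 0.4667)
step 28: x0=(-1.4769, 0.9010) x1=(-0.0893, 0.5232)
step 29: x0=(-1.4444, 0.9129) x1=(-0.1138, 0.5798)
step 30: x0=(-1.4114, 0.9248) x1=(-0.1389, 0.6366)
step 0 velocities: v0=(-0.2800, 0.8100) v1=(0.6900, 0.7600)
step 0: KE=1.0643, PE=0.7051, E=1.7694
step 30 velocities: v0=(0.8074, 0.2881) v1=(-0.6149, 1.3863)
step 30: KE=1.7499, PE=0.0188, E=1.7687

1.7687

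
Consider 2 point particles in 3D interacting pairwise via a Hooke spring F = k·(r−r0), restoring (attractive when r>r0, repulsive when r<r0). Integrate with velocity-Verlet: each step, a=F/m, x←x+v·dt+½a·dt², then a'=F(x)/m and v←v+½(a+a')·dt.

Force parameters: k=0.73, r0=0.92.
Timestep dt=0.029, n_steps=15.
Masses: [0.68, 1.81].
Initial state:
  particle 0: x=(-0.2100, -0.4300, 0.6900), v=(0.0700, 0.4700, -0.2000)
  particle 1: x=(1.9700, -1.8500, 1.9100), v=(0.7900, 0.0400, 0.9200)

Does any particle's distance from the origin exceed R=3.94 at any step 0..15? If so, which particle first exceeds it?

no

step 0: x0=(-0.2100, -0.4300, 0.6900) x1=(1.9700, -1.8500, 1.9100)
step 1: x0=(-0.2073, -0.4168, 0.6846) x1=(1.9927, -1.8487, 1.9365)
step 2: x0=(-0.2032, -0.4045, 0.6799) x1=(2.0148, -1.8470, 1.9628)
step 3: x0=(-0.1978, -0.3931, 0.6761) x1=(2.0364, -1.8450, 1.9887)
step 4: x0=(-0.1910, -0.3826, 0.6730) x1=(2.0575, -1.8427, 2.0144)
step 5: x0=(-0.1828, -0.3730, 0.6708) x1=(2.0781, -1.8400, 2.0397)
step 6: x0=(-0.1731, -0.3643, 0.6695) x1=(2.0982, -1.8370, 2.0647)
step 7: x0=(-0.1620, -0.3565, 0.6690) x1=(2.1177, -1.8336, 2.0894)
step 8: x0=(-0.1495, -0.3497, 0.6695) x1=(2.1366, -1.8299, 2.1137)
step 9: x0=(-0.1355, -0.3439, 0.6708) x1=(2.1551, -1.8258, 2.1377)
step 10: x0=(-0.1201, -0.3389, 0.6731) x1=(2.1730, -1.8214, 2.1614)
step 11: x0=(-0.1032, -0.3349, 0.6763) x1=(2.1903, -1.8166, 2.1846)
step 12: x0=(-0.0849, -0.3319, 0.6805) x1=(2.2071, -1.8115, 2.2076)
step 13: x0=(-0.0651, -0.3298, 0.6857) x1=(2.2233, -1.8060, 2.2301)
step 14: x0=(-0.0438, -0.3286, 0.6918) x1=(2.2390, -1.8002, 2.2523)
step 15: x0=(-0.0211, -0.3284, 0.6990) x1=(2.2541, -1.7940, 2.2741)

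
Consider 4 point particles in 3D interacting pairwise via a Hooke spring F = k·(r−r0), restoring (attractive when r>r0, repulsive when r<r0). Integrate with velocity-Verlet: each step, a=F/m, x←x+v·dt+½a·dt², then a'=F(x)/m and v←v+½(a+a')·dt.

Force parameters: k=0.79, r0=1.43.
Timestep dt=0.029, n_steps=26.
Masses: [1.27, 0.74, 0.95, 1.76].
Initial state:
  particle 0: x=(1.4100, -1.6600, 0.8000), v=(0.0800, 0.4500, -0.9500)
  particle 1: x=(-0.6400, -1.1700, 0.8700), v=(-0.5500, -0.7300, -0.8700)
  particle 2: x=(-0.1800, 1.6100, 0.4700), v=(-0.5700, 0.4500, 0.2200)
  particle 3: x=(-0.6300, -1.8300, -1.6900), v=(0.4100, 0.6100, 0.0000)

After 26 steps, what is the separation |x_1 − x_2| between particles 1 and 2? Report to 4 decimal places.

step 0: x0=(1.4100, -1.6600, 0.8000) x1=(-0.6400, -1.1700, 0.8700) x2=(-0.1800, 1.6100, 0.4700) x3=(-0.6300, -1.8300, -1.6900)
step 1: x0=(1.4116, -1.6464, 0.7720) x1=(-0.6555, -1.1908, 0.8441) x2=(-0.1964, 1.6211, 0.4760) x3=(-0.6178, -1.8118, -1.6893)
step 2: x0=(1.4117, -1.6318, 0.7433) x1=(-0.6703, -1.2106, 0.8171) x2=(-0.2124, 1.6282, 0.4813) x3=(-0.6052, -1.7926, -1.6870)
step 3: x0=(1.4104, -1.6160, 0.7138) x1=(-0.6842, -1.2296, 0.7888) x2=(-0.2281, 1.6314, 0.4859) x3=(-0.5920, -1.7725, -1.6833)
step 4: x0=(1.4077, -1.5993, 0.6835) x1=(-0.6972, -1.2475, 0.7595) x2=(-0.2434, 1.6307, 0.4896) x3=(-0.5783, -1.7514, -1.6782)
step 5: x0=(1.4035, -1.5814, 0.6525) x1=(-0.7093, -1.2645, 0.7290) x2=(-0.2584, 1.6261, 0.4926) x3=(-0.5642, -1.7294, -1.6717)
step 6: x0=(1.3979, -1.5626, 0.6209) x1=(-0.7205, -1.2803, 0.6975) x2=(-0.2729, 1.6175, 0.4948) x3=(-0.5496, -1.7064, -1.6639)
step 7: x0=(1.3908, -1.5427, 0.5886) x1=(-0.7309, -1.2951, 0.6651) x2=(-0.2870, 1.6051, 0.4961) x3=(-0.5346, -1.6826, -1.6547)
step 8: x0=(1.3823, -1.5219, 0.5556) x1=(-0.7403, -1.3087, 0.6317) x2=(-0.3007, 1.5888, 0.4965) x3=(-0.5192, -1.6579, -1.6442)
step 9: x0=(1.3724, -1.5001, 0.5221) x1=(-0.7489, -1.3212, 0.5975) x2=(-0.3139, 1.5688, 0.4961) x3=(-0.5034, -1.6323, -1.6324)
step 10: x0=(1.3612, -1.4773, 0.4880) x1=(-0.7565, -1.3326, 0.5624) x2=(-0.3267, 1.5451, 0.4948) x3=(-0.4872, -1.6059, -1.6194)
step 11: x0=(1.3486, -1.4536, 0.4534) x1=(-0.7632, -1.3427, 0.5266) x2=(-0.3390, 1.5177, 0.4926) x3=(-0.4707, -1.5787, -1.6052)
step 12: x0=(1.3346, -1.4290, 0.4183) x1=(-0.7691, -1.3517, 0.4901) x2=(-0.3508, 1.4868, 0.4895) x3=(-0.4539, -1.5508, -1.5899)
step 13: x0=(1.3194, -1.4036, 0.3828) x1=(-0.7740, -1.3594, 0.4530) x2=(-0.3622, 1.4524, 0.4854) x3=(-0.4368, -1.5220, -1.5735)
step 14: x0=(1.3029, -1.3773, 0.3468) x1=(-0.7781, -1.3660, 0.4154) x2=(-0.3730, 1.4146, 0.4805) x3=(-0.4194, -1.4926, -1.5561)
step 15: x0=(1.2852, -1.3503, 0.3104) x1=(-0.7813, -1.3713, 0.3772) x2=(-0.3833, 1.3736, 0.4746) x3=(-0.4017, -1.4625, -1.5377)
step 16: x0=(1.2662, -1.3225, 0.2737) x1=(-0.7837, -1.3755, 0.3386) x2=(-0.3932, 1.3294, 0.4677) x3=(-0.3838, -1.4317, -1.5183)
step 17: x0=(1.2461, -1.2939, 0.2367) x1=(-0.7852, -1.3785, 0.2996) x2=(-0.4025, 1.2822, 0.4600) x3=(-0.3657, -1.4003, -1.4980)
step 18: x0=(1.2250, -1.2647, 0.1993) x1=(-0.7860, -1.3804, 0.2603) x2=(-0.4114, 1.2321, 0.4514) x3=(-0.3474, -1.3683, -1.4769)
step 19: x0=(1.2027, -1.2348, 0.1617) x1=(-0.7860, -1.3812, 0.2208) x2=(-0.4197, 1.1792, 0.4418) x3=(-0.3289, -1.3357, -1.4551)
step 20: x0=(1.1794, -1.2044, 0.1239) x1=(-0.7853, -1.3809, 0.1810) x2=(-0.4275, 1.1237, 0.4314) x3=(-0.3102, -1.3026, -1.4325)
step 21: x0=(1.1552, -1.1733, 0.0859) x1=(-0.7839, -1.3795, 0.1411) x2=(-0.4349, 1.0657, 0.4200) x3=(-0.2914, -1.2690, -1.4092)
step 22: x0=(1.1300, -1.1418, 0.0478) x1=(-0.7819, -1.3772, 0.1012) x2=(-0.4417, 1.0053, 0.4078) x3=(-0.2725, -1.2350, -1.3854)
step 23: x0=(1.1040, -1.1097, 0.0095) x1=(-0.7792, -1.3739, 0.0612) x2=(-0.4481, 0.9428, 0.3948) x3=(-0.2535, -1.2005, -1.3609)
step 24: x0=(1.0772, -1.0772, -0.0289) x1=(-0.7760, -1.3698, 0.0213) x2=(-0.4540, 0.8783, 0.3810) x3=(-0.2344, -1.1656, -1.3360)
step 25: x0=(1.0497, -1.0444, -0.0673) x1=(-0.7722, -1.3648, -0.0186) x2=(-0.4595, 0.8120, 0.3664) x3=(-0.2152, -1.1304, -1.3107)
step 26: x0=(1.0215, -1.0111, -0.1057) x1=(-0.7680, -1.3590, -0.0584) x2=(-0.4645, 0.7439, 0.3510) x3=(-0.1960, -1.0948, -1.2850)

2.1638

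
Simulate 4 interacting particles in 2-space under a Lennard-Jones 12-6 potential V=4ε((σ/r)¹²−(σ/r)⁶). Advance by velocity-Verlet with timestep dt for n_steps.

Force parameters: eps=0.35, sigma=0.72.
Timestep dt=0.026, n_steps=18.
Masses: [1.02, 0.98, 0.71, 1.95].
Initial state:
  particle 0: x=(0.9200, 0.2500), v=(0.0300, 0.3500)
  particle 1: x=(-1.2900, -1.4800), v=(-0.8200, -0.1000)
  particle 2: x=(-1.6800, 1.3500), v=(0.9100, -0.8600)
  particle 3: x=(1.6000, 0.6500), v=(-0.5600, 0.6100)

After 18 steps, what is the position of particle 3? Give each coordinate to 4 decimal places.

step 0: x0=(0.9200, 0.2500) x1=(-1.2900, -1.4800) x2=(-1.6800, 1.3500) x3=(1.6000, 0.6500)
step 1: x0=(0.9205, 0.2589) x1=(-1.3113, -1.4826) x2=(-1.6563, 1.3276) x3=(1.5856, 0.6659)
step 2: x0=(0.9201, 0.2673) x1=(-1.3326, -1.4852) x2=(-1.6327, 1.3053) x3=(1.5716, 0.6822)
step 3: x0=(0.9185, 0.2749) x1=(-1.3540, -1.4878) x2=(-1.6090, 1.2829) x3=(1.5583, 0.6988)
step 4: x0=(0.9153, 0.2815) x1=(-1.3753, -1.4904) x2=(-1.5854, 1.2606) x3=(1.5458, 0.7160)
step 5: x0=(0.9106, 0.2870) x1=(-1.3966, -1.4930) x2=(-1.5617, 1.2382) x3=(1.5342, 0.7337)
step 6: x0=(0.9044, 0.2915) x1=(-1.4179, -1.4956) x2=(-1.5380, 1.2158) x3=(1.5232, 0.7520)
step 7: x0=(0.8969, 0.2950) x1=(-1.4392, -1.4982) x2=(-1.5143, 1.1934) x3=(1.5130, 0.7708)
step 8: x0=(0.8886, 0.2979) x1=(-1.4605, -1.5008) x2=(-1.4907, 1.1711) x3=(1.5032, 0.7899)
step 9: x0=(0.8797, 0.3003) x1=(-1.4819, -1.5034) x2=(-1.4670, 1.1487) x3=(1.4937, 0.8093)
step 10: x0=(0.8706, 0.3025) x1=(-1.5032, -1.5060) x2=(-1.4433, 1.1263) x3=(1.4843, 0.8288)
step 11: x0=(0.8614, 0.3047) x1=(-1.5245, -1.5085) x2=(-1.4197, 1.1040) x3=(1.4749, 0.8482)
step 12: x0=(0.8525, 0.3070) x1=(-1.5458, -1.5111) x2=(-1.3960, 1.0816) x3=(1.4654, 0.8676)
step 13: x0=(0.8439, 0.3097) x1=(-1.5671, -1.5137) x2=(-1.3723, 1.0592) x3=(1.4558, 0.8868)
step 14: x0=(0.8357, 0.3127) x1=(-1.5884, -1.5163) x2=(-1.3486, 1.0368) x3=(1.4459, 0.9059)
step 15: x0=(0.8279, 0.3162) x1=(-1.6098, -1.5189) x2=(-1.3249, 1.0144) x3=(1.4358, 0.9247)
step 16: x0=(0.8206, 0.3202) x1=(-1.6311, -1.5215) x2=(-1.3012, 0.9920) x3=(1.4255, 0.9432)
step 17: x0=(0.8138, 0.3247) x1=(-1.6524, -1.5240) x2=(-1.2775, 0.9697) x3=(1.4148, 0.9615)
step 18: x0=(0.8076, 0.3298) x1=(-1.6737, -1.5266) x2=(-1.2538, 0.9473) x3=(1.4039, 0.9794)

(1.4039, 0.9794)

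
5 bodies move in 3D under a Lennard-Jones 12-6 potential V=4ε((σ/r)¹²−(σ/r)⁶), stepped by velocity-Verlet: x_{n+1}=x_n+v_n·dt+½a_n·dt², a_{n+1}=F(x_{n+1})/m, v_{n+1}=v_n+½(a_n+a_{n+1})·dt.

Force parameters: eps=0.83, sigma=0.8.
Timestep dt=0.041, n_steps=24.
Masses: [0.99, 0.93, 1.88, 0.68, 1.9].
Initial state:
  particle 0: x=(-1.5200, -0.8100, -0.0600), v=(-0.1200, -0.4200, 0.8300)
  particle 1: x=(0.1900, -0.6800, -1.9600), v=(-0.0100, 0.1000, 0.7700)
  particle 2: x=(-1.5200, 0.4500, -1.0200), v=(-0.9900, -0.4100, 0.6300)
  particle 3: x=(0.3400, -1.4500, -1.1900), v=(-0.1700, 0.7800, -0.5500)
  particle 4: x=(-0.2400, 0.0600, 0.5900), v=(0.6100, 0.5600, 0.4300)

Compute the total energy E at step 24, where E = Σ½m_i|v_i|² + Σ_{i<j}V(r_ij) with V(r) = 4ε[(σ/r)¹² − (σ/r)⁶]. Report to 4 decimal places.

step 0: x0=(-1.5200, -0.8100, -0.0600) x1=(0.1900, -0.6800, -1.9600) x2=(-1.5200, 0.4500, -1.0200) x3=(0.3400, -1.4500, -1.1900) x4=(-0.2400, 0.0600, 0.5900)
step 1: x0=(-1.5248, -0.8270, -0.0260) x1=(0.1898, -0.6771, -1.9272) x2=(-1.5606, 0.4331, -0.9941) x3=(0.3327, -1.4164, -1.2142) x4=(-0.2150, 0.0829, 0.6076)
step 2: x0=(-1.5295, -0.8437, 0.0078) x1=(0.1902, -0.6772, -1.8915) x2=(-1.6011, 0.4161, -0.9681) x3=(0.3245, -1.3786, -1.2423) x4=(-0.1902, 0.1058, 0.6251)
step 3: x0=(-1.5340, -0.8600, 0.0414) x1=(0.1911, -0.6803, -1.8529) x2=(-1.6416, 0.3989, -0.9420) x3=(0.3155, -1.3365, -1.2743) x4=(-0.1654, 0.1286, 0.6426)
step 4: x0=(-1.5383, -0.8760, 0.0749) x1=(0.1916, -0.6818, -1.8157) x2=(-1.6821, 0.3815, -0.9157) x3=(0.3069, -1.2967, -1.3042) x4=(-0.1407, 0.1514, 0.6600)
step 5: x0=(-1.5426, -0.8917, 0.1082) x1=(0.1869, -0.6551, -1.8019) x2=(-1.7225, 0.3641, -0.8894) x3=(0.3054, -1.2954, -1.3020) x4=(-0.1160, 0.1741, 0.6774)
step 6: x0=(-1.5468, -0.9071, 0.1413) x1=(0.1783, -0.6075, -1.8044) x2=(-1.7629, 0.3464, -0.8629) x3=(0.3092, -1.3226, -1.2775) x4=(-0.0914, 0.1968, 0.6947)
step 7: x0=(-1.5510, -0.9222, 0.1743) x1=(0.1696, -0.5599, -1.8069) x2=(-1.8032, 0.3287, -0.8364) x3=(0.3130, -1.3498, -1.2530) x4=(-0.0669, 0.2195, 0.7120)
step 8: x0=(-1.5551, -0.9370, 0.2070) x1=(0.1616, -0.5159, -1.8069) x2=(-1.8435, 0.3109, -0.8097) x3=(0.3158, -1.3721, -1.2318) x4=(-0.0423, 0.2421, 0.7293)
step 9: x0=(-1.5592, -0.9516, 0.2396) x1=(0.1541, -0.4752, -1.8045) x2=(-1.8838, 0.2929, -0.7830) x3=(0.3178, -1.3897, -1.2138) x4=(-0.0179, 0.2647, 0.7465)
step 10: x0=(-1.5632, -0.9660, 0.2721) x1=(0.1471, -0.4374, -1.8003) x2=(-1.9240, 0.2748, -0.7562) x3=(0.3191, -1.4034, -1.1982) x4=(0.0066, 0.2873, 0.7637)
step 11: x0=(-1.5673, -0.9801, 0.3044) x1=(0.1406, -0.4018, -1.7946) x2=(-1.9641, 0.2566, -0.7293) x3=(0.3197, -1.4140, -1.1845) x4=(0.0310, 0.3098, 0.7809)
step 12: x0=(-1.5714, -0.9940, 0.3365) x1=(0.1343, -0.3682, -1.7878) x2=(-2.0042, 0.2383, -0.7023) x3=(0.3199, -1.4220, -1.1724) x4=(0.0554, 0.3324, 0.7981)
step 13: x0=(-1.5755, -1.0077, 0.3684) x1=(0.1283, -0.3361, -1.7801) x2=(-2.0443, 0.2199, -0.6752) x3=(0.3197, -1.4278, -1.1615) x4=(0.0798, 0.3549, 0.8152)
step 14: x0=(-1.5796, -1.0212, 0.4002) x1=(0.1225, -0.3053, -1.7715) x2=(-2.0843, 0.2014, -0.6481) x3=(0.3191, -1.4317, -1.1516) x4=(0.1042, 0.3774, 0.8324)
step 15: x0=(-1.5837, -1.0346, 0.4319) x1=(0.1169, -0.2757, -1.7623) x2=(-2.1243, 0.1828, -0.6208) x3=(0.3182, -1.4341, -1.1425) x4=(0.1285, 0.3999, 0.8495)
step 16: x0=(-1.5879, -1.0478, 0.4634) x1=(0.1114, -0.2471, -1.7526) x2=(-2.1642, 0.1642, -0.5936) x3=(0.3171, -1.4351, -1.1342) x4=(0.1528, 0.4223, 0.8666)
step 17: x0=(-1.5921, -1.0608, 0.4948) x1=(0.1061, -0.2194, -1.7423) x2=(-2.2040, 0.1455, -0.5662) x3=(0.3157, -1.4348, -1.1265) x4=(0.1772, 0.4448, 0.8837)
step 18: x0=(-1.5963, -1.0736, 0.5261) x1=(0.1009, -0.1925, -1.7316) x2=(-2.2439, 0.1267, -0.5388) x3=(0.3142, -1.4333, -1.1193) x4=(0.2015, 0.4672, 0.9008)
step 19: x0=(-1.6006, -1.0864, 0.5572) x1=(0.0959, -0.1663, -1.7206) x2=(-2.2836, 0.1078, -0.5113) x3=(0.3124, -1.4309, -1.1126) x4=(0.2258, 0.4897, 0.9179)
step 20: x0=(-1.6050, -1.0989, 0.5882) x1=(0.0909, -0.1408, -1.7092) x2=(-2.3234, 0.0888, -0.4838) x3=(0.3104, -1.4275, -1.1064) x4=(0.2500, 0.5121, 0.9350)
step 21: x0=(-1.6093, -1.1114, 0.6191) x1=(0.0861, -0.1160, -1.6975) x2=(-2.3631, 0.0698, -0.4562) x3=(0.3083, -1.4233, -1.1005) x4=(0.2743, 0.5345, 0.9521)
step 22: x0=(-1.6138, -1.1237, 0.6499) x1=(0.0813, -0.0917, -1.6855) x2=(-2.4027, 0.0508, -0.4286) x3=(0.3061, -1.4183, -1.0950) x4=(0.2986, 0.5569, 0.9691)
step 23: x0=(-1.6183, -1.1360, 0.6806) x1=(0.0766, -0.0680, -1.6732) x2=(-2.4423, 0.0317, -0.4009) x3=(0.3037, -1.4125, -1.0897) x4=(0.3229, 0.5793, 0.9862)
step 24: x0=(-1.6228, -1.1481, 0.7112) x1=(0.0720, -0.0447, -1.6607) x2=(-2.4819, 0.0125, -0.3731) x3=(0.3011, -1.4059, -1.0848) x4=(0.3471, 0.6017, 1.0032)
step 0 velocities: v0=(-0.1200, -0.4200, 0.8300) v1=(-0.0100, 0.1000, 0.7700) v2=(-0.9900, -0.4100, 0.6300) v3=(-0.1700, 0.7800, -0.5500) v4=(0.6100, 0.5600, 0.4300)
step 0: KE=3.3148, PE=-0.5483, E=2.7666
step 24 velocities: v0=(-0.1111, -0.2947, 0.7452) v1=(-0.1114, 0.5603, 0.3071) v2=(-0.9645, -0.4681, 0.6769) v3=(-0.0634, 0.1672, 0.1170) v4=(0.5916, 0.5462, 0.4157)
step 24: KE=2.8261, PE=-0.1135, E=2.7127

2.7127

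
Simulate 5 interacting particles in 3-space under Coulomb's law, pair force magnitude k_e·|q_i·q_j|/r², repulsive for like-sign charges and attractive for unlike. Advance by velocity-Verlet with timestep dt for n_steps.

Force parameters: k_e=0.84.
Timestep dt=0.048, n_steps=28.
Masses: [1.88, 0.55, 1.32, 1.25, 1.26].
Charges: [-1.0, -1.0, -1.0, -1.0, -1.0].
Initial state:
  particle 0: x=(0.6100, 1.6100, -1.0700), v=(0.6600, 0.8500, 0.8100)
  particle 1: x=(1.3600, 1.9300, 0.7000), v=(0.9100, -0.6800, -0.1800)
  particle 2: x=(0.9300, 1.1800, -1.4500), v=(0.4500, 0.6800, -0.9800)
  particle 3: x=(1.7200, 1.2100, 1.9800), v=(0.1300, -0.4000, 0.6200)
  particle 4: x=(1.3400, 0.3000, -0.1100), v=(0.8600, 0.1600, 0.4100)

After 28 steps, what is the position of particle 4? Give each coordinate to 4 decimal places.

step 0: x0=(0.6100, 1.6100, -1.0700) x1=(1.3600, 1.9300, 0.7000) x2=(0.9300, 1.1800, -1.4500) x3=(1.7200, 1.2100, 1.9800) x4=(1.3400, 0.3000, -0.1100)
step 1: x0=(0.6410, 1.6517, -1.0307) x1=(1.4037, 1.8984, 0.6917) x2=(0.9523, 1.2116, -1.4984) x3=(1.7264, 1.1907, 2.0103) x4=(1.3814, 0.3071, -0.0902)
step 2: x0=(0.6708, 1.6948, -0.9906) x1=(1.4477, 1.8688, 0.6840) x2=(0.9757, 1.2417, -1.5495) x3=(1.7330, 1.1712, 2.0417) x4=(1.4231, 0.3130, -0.0702)
step 3: x0=(0.6996, 1.7392, -0.9498) x1=(1.4920, 1.8412, 0.6771) x2=(0.9998, 1.2705, -1.6030) x3=(1.7399, 1.1514, 2.0742) x4=(1.4651, 0.3178, -0.0501)
step 4: x0=(0.7277, 1.7845, -0.9084) x1=(1.5366, 1.8155, 0.6711) x2=(1.0245, 1.2983, -1.6587) x3=(1.7470, 1.1315, 2.1077) x4=(1.5073, 0.3213, -0.0299)
step 5: x0=(0.7551, 1.8307, -0.8666) x1=(1.5817, 1.7917, 0.6659) x2=(1.0495, 1.3255, -1.7164) x3=(1.7542, 1.1114, 2.1423) x4=(1.5497, 0.3238, -0.0097)
step 6: x0=(0.7820, 1.8776, -0.8246) x1=(1.6274, 1.7697, 0.6616) x2=(1.0747, 1.3521, -1.7758) x3=(1.7616, 1.0911, 2.1779) x4=(1.5924, 0.3251, 0.0106)
step 7: x0=(0.8083, 1.9251, -0.7824) x1=(1.6737, 1.7496, 0.6584) x2=(1.1001, 1.3783, -1.8368) x3=(1.7691, 1.0706, 2.2145) x4=(1.6353, 0.3252, 0.0307)
step 8: x0=(0.8341, 1.9733, -0.7401) x1=(1.7208, 1.7312, 0.6562) x2=(1.1256, 1.4042, -1.8992) x3=(1.7768, 1.0500, 2.2522) x4=(1.6784, 0.3242, 0.0507)
step 9: x0=(0.8594, 2.0219, -0.6977) x1=(1.7686, 1.7146, 0.6550) x2=(1.1512, 1.4298, -1.9628) x3=(1.7845, 1.0292, 2.2907) x4=(1.7217, 0.3221, 0.0707)
step 10: x0=(0.8843, 2.0711, -0.6554) x1=(1.8173, 1.6996, 0.6549) x2=(1.1768, 1.4553, -2.0276) x3=(1.7922, 1.0083, 2.3303) x4=(1.7652, 0.3189, 0.0904)
step 11: x0=(0.9088, 2.1208, -0.6132) x1=(1.8669, 1.6862, 0.6559) x2=(1.2024, 1.4806, -2.0934) x3=(1.8001, 0.9872, 2.3707) x4=(1.8089, 0.3145, 0.1100)
step 12: x0=(0.9329, 2.1709, -0.5711) x1=(1.9174, 1.6744, 0.6579) x2=(1.2280, 1.5057, -2.1601) x3=(1.8079, 0.9659, 2.4120) x4=(1.8527, 0.3090, 0.1293)
step 13: x0=(0.9566, 2.2215, -0.5291) x1=(1.9689, 1.6641, 0.6610) x2=(1.2535, 1.5308, -2.2277) x3=(1.8158, 0.9445, 2.4542) x4=(1.8967, 0.3023, 0.1484)
step 14: x0=(0.9799, 2.2726, -0.4873) x1=(2.0215, 1.6554, 0.6651) x2=(1.2791, 1.5558, -2.2960) x3=(1.8237, 0.9230, 2.4972) x4=(1.9409, 0.2946, 0.1673)
step 15: x0=(1.0029, 2.3241, -0.4456) x1=(2.0751, 1.6480, 0.6702) x2=(1.3046, 1.5808, -2.3651) x3=(1.8315, 0.9013, 2.5410) x4=(1.9851, 0.2858, 0.1859)
step 16: x0=(1.0254, 2.3760, -0.4040) x1=(2.1298, 1.6421, 0.6763) x2=(1.3301, 1.6057, -2.4348) x3=(1.8393, 0.8795, 2.5856) x4=(2.0295, 0.2759, 0.2043)
step 17: x0=(1.0476, 2.4283, -0.3626) x1=(2.1856, 1.6375, 0.6832) x2=(1.3555, 1.6306, -2.5052) x3=(1.8471, 0.8576, 2.6309) x4=(2.0741, 0.2650, 0.2224)
step 18: x0=(1.0695, 2.4811, -0.3214) x1=(2.2425, 1.6343, 0.6909) x2=(1.3809, 1.6554, -2.5761) x3=(1.8549, 0.8355, 2.6769) x4=(2.1187, 0.2530, 0.2402)
step 19: x0=(1.0911, 2.5342, -0.2802) x1=(2.3005, 1.6324, 0.6995) x2=(1.4063, 1.6803, -2.6475) x3=(1.8626, 0.8133, 2.7237) x4=(2.1635, 0.2400, 0.2577)
step 20: x0=(1.1123, 2.5877, -0.2392) x1=(2.3596, 1.6317, 0.7087) x2=(1.4316, 1.7051, -2.7195) x3=(1.8703, 0.7910, 2.7711) x4=(2.2083, 0.2261, 0.2750)
step 21: x0=(1.1332, 2.6416, -0.1983) x1=(2.4198, 1.6322, 0.7186) x2=(1.4569, 1.7300, -2.7919) x3=(1.8779, 0.7685, 2.8192) x4=(2.2532, 0.2111, 0.2920)
step 22: x0=(1.1539, 2.6959, -0.1575) x1=(2.4811, 1.6340, 0.7292) x2=(1.4822, 1.7548, -2.8647) x3=(1.8854, 0.7459, 2.8679) x4=(2.2982, 0.1952, 0.3087)
step 23: x0=(1.1742, 2.7505, -0.1168) x1=(2.5434, 1.6369, 0.7403) x2=(1.5074, 1.7796, -2.9380) x3=(1.8928, 0.7232, 2.9171) x4=(2.3432, 0.1784, 0.3251)
step 24: x0=(1.1943, 2.8055, -0.0762) x1=(2.6068, 1.6409, 0.7519) x2=(1.5326, 1.8045, -3.0116) x3=(1.9002, 0.7004, 2.9670) x4=(2.3883, 0.1607, 0.3413)
step 25: x0=(1.2142, 2.8608, -0.0357) x1=(2.6712, 1.6461, 0.7640) x2=(1.5578, 1.8293, -3.0856) x3=(1.9074, 0.6775, 3.0174) x4=(2.4334, 0.1422, 0.3573)
step 26: x0=(1.2338, 2.9164, 0.0047) x1=(2.7367, 1.6522, 0.7765) x2=(1.5829, 1.8541, -3.1599) x3=(1.9146, 0.6544, 3.0683) x4=(2.4785, 0.1228, 0.3730)
step 27: x0=(1.2532, 2.9723, 0.0451) x1=(2.8031, 1.6594, 0.7894) x2=(1.6080, 1.8790, -3.2345) x3=(1.9217, 0.6312, 3.1197) x4=(2.5237, 0.1026, 0.3884)
step 28: x0=(1.2723, 3.0286, 0.0854) x1=(2.8706, 1.6676, 0.8027) x2=(1.6331, 1.9039, -3.3095) x3=(1.9287, 0.6079, 3.1716) x4=(2.5690, 0.0817, 0.4037)

(2.5690, 0.0817, 0.4037)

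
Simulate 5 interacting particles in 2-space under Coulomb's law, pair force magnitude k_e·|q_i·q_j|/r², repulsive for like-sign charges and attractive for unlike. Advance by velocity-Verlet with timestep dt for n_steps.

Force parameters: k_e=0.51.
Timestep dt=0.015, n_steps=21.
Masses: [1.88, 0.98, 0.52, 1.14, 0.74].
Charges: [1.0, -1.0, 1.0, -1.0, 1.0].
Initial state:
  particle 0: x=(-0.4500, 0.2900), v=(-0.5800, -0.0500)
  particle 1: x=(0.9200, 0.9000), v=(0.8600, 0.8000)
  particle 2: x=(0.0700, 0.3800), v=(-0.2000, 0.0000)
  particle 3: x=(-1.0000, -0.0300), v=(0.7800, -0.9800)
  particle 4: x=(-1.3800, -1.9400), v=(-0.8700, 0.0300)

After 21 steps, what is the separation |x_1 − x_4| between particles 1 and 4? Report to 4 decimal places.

4.1678

step 0: x0=(-0.4500, 0.2900) x1=(0.9200, 0.9000) x2=(0.0700, 0.3800) x3=(-1.0000, -0.0300) x4=(-1.3800, -1.9400)
step 1: x0=(-0.4589, 0.2892) x1=(0.9328, 0.9120) x2=(0.0674, 0.3801) x3=(-0.9882, -0.0446) x4=(-1.3931, -1.9395)
step 2: x0=(-0.4680, 0.2883) x1=(0.9455, 0.9238) x2=(0.0656, 0.3804) x3=(-0.9761, -0.0592) x4=(-1.4061, -1.9391)
step 3: x0=(-0.4775, 0.2873) x1=(0.9581, 0.9357) x2=(0.0646, 0.3809) x3=(-0.9637, -0.0735) x4=(-1.4192, -1.9386)
step 4: x0=(-0.4873, 0.2862) x1=(0.9706, 0.9474) x2=(0.0644, 0.3816) x3=(-0.9511, -0.0877) x4=(-1.4322, -1.9381)
step 5: x0=(-0.4974, 0.2850) x1=(0.9830, 0.9591) x2=(0.0648, 0.3825) x3=(-0.9382, -0.1018) x4=(-1.4453, -1.9377)
step 6: x0=(-0.5078, 0.2836) x1=(0.9952, 0.9707) x2=(0.0659, 0.3835) x3=(-0.9250, -0.1156) x4=(-1.4584, -1.9372)
step 7: x0=(-0.5184, 0.2821) x1=(1.0074, 0.9822) x2=(0.0677, 0.3847) x3=(-0.9116, -0.1292) x4=(-1.4715, -1.9367)
step 8: x0=(-0.5294, 0.2804) x1=(1.0194, 0.9937) x2=(0.0701, 0.3860) x3=(-0.8979, -0.1426) x4=(-1.4845, -1.9362)
step 9: x0=(-0.5406, 0.2786) x1=(1.0314, 1.0051) x2=(0.0731, 0.3875) x3=(-0.8839, -0.1558) x4=(-1.4976, -1.9356)
step 10: x0=(-0.5521, 0.2766) x1=(1.0432, 1.0165) x2=(0.0767, 0.3890) x3=(-0.8698, -0.1687) x4=(-1.5107, -1.9351)
step 11: x0=(-0.5638, 0.2745) x1=(1.0550, 1.0278) x2=(0.0807, 0.3907) x3=(-0.8553, -0.1813) x4=(-1.5238, -1.9346)
step 12: x0=(-0.5757, 0.2722) x1=(1.0666, 1.0391) x2=(0.0853, 0.3925) x3=(-0.8406, -0.1937) x4=(-1.5369, -1.9340)
step 13: x0=(-0.5879, 0.2696) x1=(1.0782, 1.0502) x2=(0.0904, 0.3944) x3=(-0.8258, -0.2057) x4=(-1.5499, -1.9335)
step 14: x0=(-0.6002, 0.2669) x1=(1.0897, 1.0614) x2=(0.0959, 0.3964) x3=(-0.8107, -0.2174) x4=(-1.5630, -1.9329)
step 15: x0=(-0.6128, 0.2640) x1=(1.1011, 1.0725) x2=(0.1018, 0.3985) x3=(-0.7954, -0.2287) x4=(-1.5761, -1.9324)
step 16: x0=(-0.6255, 0.2608) x1=(1.1124, 1.0835) x2=(0.1081, 0.4007) x3=(-0.7800, -0.2397) x4=(-1.5892, -1.9318)
step 17: x0=(-0.6384, 0.2575) x1=(1.1236, 1.0945) x2=(0.1148, 0.4029) x3=(-0.7644, -0.2503) x4=(-1.6022, -1.9312)
step 18: x0=(-0.6514, 0.2539) x1=(1.1348, 1.1054) x2=(0.1219, 0.4052) x3=(-0.7486, -0.2606) x4=(-1.6153, -1.9306)
step 19: x0=(-0.6645, 0.2501) x1=(1.1459, 1.1163) x2=(0.1293, 0.4075) x3=(-0.7328, -0.2705) x4=(-1.6284, -1.9300)
step 20: x0=(-0.6777, 0.2461) x1=(1.1569, 1.1272) x2=(0.1370, 0.4100) x3=(-0.7169, -0.2800) x4=(-1.6414, -1.9294)
step 21: x0=(-0.6911, 0.2419) x1=(1.1678, 1.1379) x2=(0.1451, 0.4124) x3=(-0.7009, -0.2891) x4=(-1.6545, -1.9288)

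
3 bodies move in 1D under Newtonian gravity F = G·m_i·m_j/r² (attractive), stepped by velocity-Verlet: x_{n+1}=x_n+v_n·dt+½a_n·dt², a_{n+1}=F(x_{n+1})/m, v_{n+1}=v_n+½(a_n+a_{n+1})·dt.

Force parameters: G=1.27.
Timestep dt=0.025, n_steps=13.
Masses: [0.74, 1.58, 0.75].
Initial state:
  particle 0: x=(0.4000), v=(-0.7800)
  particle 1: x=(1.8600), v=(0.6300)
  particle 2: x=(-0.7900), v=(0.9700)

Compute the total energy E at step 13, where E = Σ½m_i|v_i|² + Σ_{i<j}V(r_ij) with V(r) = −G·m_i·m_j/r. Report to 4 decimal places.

-1.2825

step 0: x0=(0.4000) x1=(1.8600) x2=(-0.7900)
step 1: x0=(0.3806) x1=(1.8756) x2=(-0.7655)
step 2: x0=(0.3613) x1=(1.8908) x2=(-0.7403)
step 3: x0=(0.3420) x1=(1.9057) x2=(-0.7144)
step 4: x0=(0.3227) x1=(1.9202) x2=(-0.6879)
step 5: x0=(0.3034) x1=(1.9345) x2=(-0.6606)
step 6: x0=(0.2838) x1=(1.9484) x2=(-0.6325)
step 7: x0=(0.2640) x1=(1.9620) x2=(-0.6034)
step 8: x0=(0.2439) x1=(1.9754) x2=(-0.5735)
step 9: x0=(0.2232) x1=(1.9884) x2=(-0.5424)
step 10: x0=(0.2020) x1=(2.0012) x2=(-0.5101)
step 11: x0=(0.1800) x1=(2.0137) x2=(-0.4765)
step 12: x0=(0.1569) x1=(2.0259) x2=(-0.4414)
step 13: x0=(0.1326) x1=(2.0378) x2=(-0.4043)
step 0 velocities: v0=(-0.7800) v1=(0.6300) v2=(0.9700)
step 0: KE=0.8915, PE=-2.1773, E=-1.2858
step 13 velocities: v0=(-1.0080) v1=(0.4729) v2=(1.5259)
step 13: KE=1.4258, PE=-2.7084, E=-1.2825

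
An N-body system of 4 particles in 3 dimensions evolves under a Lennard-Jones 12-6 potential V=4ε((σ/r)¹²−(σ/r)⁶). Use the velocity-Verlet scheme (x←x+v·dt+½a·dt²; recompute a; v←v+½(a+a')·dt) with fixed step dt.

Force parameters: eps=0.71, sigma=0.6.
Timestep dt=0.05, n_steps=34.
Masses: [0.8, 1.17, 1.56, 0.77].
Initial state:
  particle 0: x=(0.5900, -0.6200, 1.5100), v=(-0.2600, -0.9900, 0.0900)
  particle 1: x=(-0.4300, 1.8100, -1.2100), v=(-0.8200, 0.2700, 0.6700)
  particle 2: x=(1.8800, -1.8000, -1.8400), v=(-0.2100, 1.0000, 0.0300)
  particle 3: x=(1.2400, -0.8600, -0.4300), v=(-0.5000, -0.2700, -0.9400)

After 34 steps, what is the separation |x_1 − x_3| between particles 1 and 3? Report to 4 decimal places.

4.8690

step 0: x0=(0.5900, -0.6200, 1.5100) x1=(-0.4300, 1.8100, -1.2100) x2=(1.8800, -1.8000, -1.8400) x3=(1.2400, -0.8600, -0.4300)
step 1: x0=(0.5770, -0.6695, 1.5145) x1=(-0.4710, 1.8235, -1.1765) x2=(1.8695, -1.7500, -1.8385) x3=(1.2150, -0.8735, -0.4770)
step 2: x0=(0.5640, -0.7190, 1.5190) x1=(-0.5120, 1.8370, -1.1430) x2=(1.8590, -1.7000, -1.8370) x3=(1.1900, -0.8870, -0.5240)
step 3: x0=(0.5510, -0.7685, 1.5234) x1=(-0.5530, 1.8505, -1.1095) x2=(1.8485, -1.6499, -1.8354) x3=(1.1651, -0.9006, -0.5711)
step 4: x0=(0.5380, -0.8180, 1.5279) x1=(-0.5940, 1.8640, -1.0760) x2=(1.8379, -1.5999, -1.8338) x3=(1.1401, -0.9142, -0.6183)
step 5: x0=(0.5250, -0.8675, 1.5323) x1=(-0.6350, 1.8775, -1.0425) x2=(1.8273, -1.5498, -1.8322) x3=(1.1153, -0.9279, -0.6655)
step 6: x0=(0.5121, -0.9170, 1.5368) x1=(-0.6760, 1.8910, -1.0090) x2=(1.8167, -1.4997, -1.8305) x3=(1.0905, -0.9416, -0.7128)
step 7: x0=(0.4991, -0.9665, 1.5412) x1=(-0.7170, 1.9045, -0.9755) x2=(1.8061, -1.4496, -1.8287) x3=(1.0657, -0.9554, -0.7603)
step 8: x0=(0.4861, -1.0160, 1.5456) x1=(-0.7580, 1.9180, -0.9420) x2=(1.7954, -1.3994, -1.8269) x3=(1.0412, -0.9692, -0.8079)
step 9: x0=(0.4731, -1.0655, 1.5501) x1=(-0.7990, 1.9315, -0.9085) x2=(1.7846, -1.3491, -1.8249) x3=(1.0168, -0.9832, -0.8558)
step 10: x0=(0.4602, -1.1150, 1.5545) x1=(-0.8400, 1.9450, -0.8750) x2=(1.7736, -1.2988, -1.8228) x3=(0.9926, -0.9973, -0.9040)
step 11: x0=(0.4472, -1.1645, 1.5589) x1=(-0.8810, 1.9585, -0.8415) x2=(1.7625, -1.2484, -1.8204) x3=(0.9688, -1.0116, -0.9526)
step 12: x0=(0.4342, -1.2140, 1.5633) x1=(-0.9220, 1.9720, -0.8080) x2=(1.7512, -1.1980, -1.8178) x3=(0.9455, -1.0259, -1.0018)
step 13: x0=(0.4212, -1.2635, 1.5677) x1=(-0.9630, 1.9855, -0.7745) x2=(1.7395, -1.1475, -1.8149) x3=(0.9228, -1.0404, -1.0515)
step 14: x0=(0.4083, -1.3130, 1.5721) x1=(-1.0040, 1.9990, -0.7410) x2=(1.7275, -1.0970, -1.8117) x3=(0.9008, -1.0551, -1.1020)
step 15: x0=(0.3953, -1.3625, 1.5765) x1=(-1.0450, 2.0125, -0.7075) x2=(1.7150, -1.0464, -1.8080) x3=(0.8799, -1.0697, -1.1533)
step 16: x0=(0.3823, -1.4120, 1.5809) x1=(-1.0860, 2.0259, -0.6740) x2=(1.7018, -0.9958, -1.8038) x3=(0.8602, -1.0843, -1.2056)
step 17: x0=(0.3693, -1.4615, 1.5853) x1=(-1.1270, 2.0394, -0.6405) x2=(1.6879, -0.9453, -1.7991) x3=(0.8421, -1.0988, -1.2590)
step 18: x0=(0.3564, -1.5111, 1.5897) x1=(-1.1680, 2.0529, -0.6070) x2=(1.6732, -0.8950, -1.7938) x3=(0.8257, -1.1130, -1.3135)
step 19: x0=(0.3434, -1.5606, 1.5941) x1=(-1.2090, 2.0664, -0.5735) x2=(1.6574, -0.8449, -1.7880) x3=(0.8113, -1.1266, -1.3692)
step 20: x0=(0.3304, -1.6101, 1.5985) x1=(-1.2500, 2.0799, -0.5400) x2=(1.6406, -0.7952, -1.7816) x3=(0.7991, -1.1395, -1.4259)
step 21: x0=(0.3174, -1.6596, 1.6029) x1=(-1.2909, 2.0934, -0.5065) x2=(1.6226, -0.7460, -1.7748) x3=(0.7893, -1.1514, -1.4837)
step 22: x0=(0.3045, -1.7091, 1.6073) x1=(-1.3319, 2.1069, -0.4730) x2=(1.6034, -0.6973, -1.7675) x3=(0.7819, -1.1622, -1.5423)
step 23: x0=(0.2915, -1.7586, 1.6117) x1=(-1.3729, 2.1204, -0.4395) x2=(1.5830, -0.6494, -1.7599) x3=(0.7768, -1.1716, -1.6015)
step 24: x0=(0.2785, -1.8081, 1.6160) x1=(-1.4139, 2.1339, -0.4060) x2=(1.5615, -0.6021, -1.7521) x3=(0.7741, -1.1795, -1.6612)
step 25: x0=(0.2656, -1.8576, 1.6204) x1=(-1.4549, 2.1474, -0.3725) x2=(1.5389, -0.5556, -1.7441) x3=(0.7735, -1.1858, -1.7211)
step 26: x0=(0.2526, -1.9071, 1.6248) x1=(-1.4959, 2.1609, -0.3390) x2=(1.5154, -0.5099, -1.7362) x3=(0.7748, -1.1906, -1.7811)
step 27: x0=(0.2396, -1.9566, 1.6292) x1=(-1.5369, 2.1744, -0.3055) x2=(1.4911, -0.4650, -1.7282) x3=(0.7778, -1.1939, -1.8410)
step 28: x0=(0.2266, -2.0061, 1.6336) x1=(-1.5779, 2.1879, -0.2720) x2=(1.4661, -0.4207, -1.7204) x3=(0.7821, -1.1958, -1.9007)
step 29: x0=(0.2137, -2.0555, 1.6380) x1=(-1.6189, 2.2013, -0.2385) x2=(1.4405, -0.3771, -1.7128) x3=(0.7876, -1.1964, -1.9601)
step 30: x0=(0.2007, -2.1050, 1.6424) x1=(-1.6599, 2.2148, -0.2050) x2=(1.4146, -0.3340, -1.7053) x3=(0.7939, -1.1959, -2.0191)
step 31: x0=(0.1877, -2.1545, 1.6467) x1=(-1.7009, 2.2283, -0.1715) x2=(1.3882, -0.2914, -1.6979) x3=(0.8009, -1.1944, -2.0778)
step 32: x0=(0.1748, -2.2040, 1.6511) x1=(-1.7419, 2.2418, -0.1380) x2=(1.3617, -0.2491, -1.6908) x3=(0.8084, -1.1922, -2.1362)
step 33: x0=(0.1618, -2.2535, 1.6555) x1=(-1.7829, 2.2553, -0.1045) x2=(1.3349, -0.2072, -1.6837) x3=(0.8163, -1.1894, -2.1943)
step 34: x0=(0.1488, -2.3030, 1.6599) x1=(-1.8239, 2.2688, -0.0710) x2=(1.3081, -0.1655, -1.6768) x3=(0.8244, -1.1860, -2.2521)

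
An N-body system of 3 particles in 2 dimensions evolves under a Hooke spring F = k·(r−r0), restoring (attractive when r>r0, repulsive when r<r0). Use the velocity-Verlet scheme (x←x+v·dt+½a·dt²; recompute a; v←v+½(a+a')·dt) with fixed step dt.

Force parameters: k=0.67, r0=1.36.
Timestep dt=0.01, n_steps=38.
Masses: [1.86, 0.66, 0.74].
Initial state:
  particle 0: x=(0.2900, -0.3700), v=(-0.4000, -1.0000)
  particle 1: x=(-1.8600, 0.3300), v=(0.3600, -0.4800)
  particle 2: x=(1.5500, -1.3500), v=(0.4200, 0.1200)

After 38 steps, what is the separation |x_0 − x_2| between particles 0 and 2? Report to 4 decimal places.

1.5150

step 0: x0=(0.2900, -0.3700) x1=(-1.8600, 0.3300) x2=(1.5500, -1.3500)
step 1: x0=(0.2860, -0.3800) x1=(-1.8562, 0.3251) x2=(1.5541, -1.3487)
step 2: x0=(0.2820, -0.3900) x1=(-1.8522, 0.3201) x2=(1.5580, -1.3474)
step 3: x0=(0.2779, -0.4000) x1=(-1.8478, 0.3150) x2=(1.5616, -1.3459)
step 4: x0=(0.2738, -0.4100) x1=(-1.8431, 0.3097) x2=(1.5651, -1.3443)
step 5: x0=(0.2697, -0.4199) x1=(-1.8381, 0.3043) x2=(1.5683, -1.3426)
step 6: x0=(0.2656, -0.4299) x1=(-1.8329, 0.2987) x2=(1.5713, -1.3408)
step 7: x0=(0.2614, -0.4399) x1=(-1.8273, 0.2930) x2=(1.5741, -1.3389)
step 8: x0=(0.2573, -0.4498) x1=(-1.8214, 0.2872) x2=(1.5767, -1.3369)
step 9: x0=(0.2531, -0.4598) x1=(-1.8152, 0.2813) x2=(1.5791, -1.3348)
step 10: x0=(0.2488, -0.4697) x1=(-1.8087, 0.2752) x2=(1.5813, -1.3326)
step 11: x0=(0.2446, -0.4797) x1=(-1.8019, 0.2690) x2=(1.5832, -1.3302)
step 12: x0=(0.2403, -0.4896) x1=(-1.7948, 0.2626) x2=(1.5849, -1.3278)
step 13: x0=(0.2361, -0.4996) x1=(-1.7874, 0.2561) x2=(1.5865, -1.3253)
step 14: x0=(0.2318, -0.5095) x1=(-1.7797, 0.2495) x2=(1.5878, -1.3226)
step 15: x0=(0.2274, -0.5194) x1=(-1.7718, 0.2428) x2=(1.5889, -1.3199)
step 16: x0=(0.2231, -0.5293) x1=(-1.7635, 0.2359) x2=(1.5898, -1.3171)
step 17: x0=(0.2187, -0.5392) x1=(-1.7549, 0.2289) x2=(1.5905, -1.3141)
step 18: x0=(0.2144, -0.5491) x1=(-1.7461, 0.2218) x2=(1.5909, -1.3111)
step 19: x0=(0.2100, -0.5590) x1=(-1.7370, 0.2145) x2=(1.5912, -1.3080)
step 20: x0=(0.2056, -0.5689) x1=(-1.7276, 0.2071) x2=(1.5913, -1.3047)
step 21: x0=(0.2011, -0.5788) x1=(-1.7179, 0.1996) x2=(1.5911, -1.3014)
step 22: x0=(0.1967, -0.5887) x1=(-1.7079, 0.1920) x2=(1.5908, -1.2980)
step 23: x0=(0.1922, -0.5986) x1=(-1.6977, 0.1842) x2=(1.5902, -1.2945)
step 24: x0=(0.1877, -0.6084) x1=(-1.6872, 0.1764) x2=(1.5895, -1.2909)
step 25: x0=(0.1832, -0.6183) x1=(-1.6764, 0.1684) x2=(1.5885, -1.2872)
step 26: x0=(0.1787, -0.6281) x1=(-1.6654, 0.1603) x2=(1.5874, -1.2834)
step 27: x0=(0.1742, -0.6380) x1=(-1.6541, 0.1521) x2=(1.5860, -1.2796)
step 28: x0=(0.1697, -0.6478) x1=(-1.6425, 0.1437) x2=(1.5845, -1.2756)
step 29: x0=(0.1651, -0.6577) x1=(-1.6307, 0.1353) x2=(1.5827, -1.2716)
step 30: x0=(0.1605, -0.6675) x1=(-1.6186, 0.1267) x2=(1.5808, -1.2675)
step 31: x0=(0.1560, -0.6773) x1=(-1.6063, 0.1181) x2=(1.5787, -1.2633)
step 32: x0=(0.1514, -0.6871) x1=(-1.5937, 0.1093) x2=(1.5764, -1.2590)
step 33: x0=(0.1468, -0.6969) x1=(-1.5809, 0.1004) x2=(1.5738, -1.2546)
step 34: x0=(0.1421, -0.7067) x1=(-1.5678, 0.0914) x2=(1.5712, -1.2502)
step 35: x0=(0.1375, -0.7165) x1=(-1.5545, 0.0823) x2=(1.5683, -1.2456)
step 36: x0=(0.1329, -0.7263) x1=(-1.5409, 0.0731) x2=(1.5652, -1.2410)
step 37: x0=(0.1282, -0.7361) x1=(-1.5271, 0.0638) x2=(1.5620, -1.2363)
step 38: x0=(0.1235, -0.7459) x1=(-1.5131, 0.0544) x2=(1.5586, -1.2316)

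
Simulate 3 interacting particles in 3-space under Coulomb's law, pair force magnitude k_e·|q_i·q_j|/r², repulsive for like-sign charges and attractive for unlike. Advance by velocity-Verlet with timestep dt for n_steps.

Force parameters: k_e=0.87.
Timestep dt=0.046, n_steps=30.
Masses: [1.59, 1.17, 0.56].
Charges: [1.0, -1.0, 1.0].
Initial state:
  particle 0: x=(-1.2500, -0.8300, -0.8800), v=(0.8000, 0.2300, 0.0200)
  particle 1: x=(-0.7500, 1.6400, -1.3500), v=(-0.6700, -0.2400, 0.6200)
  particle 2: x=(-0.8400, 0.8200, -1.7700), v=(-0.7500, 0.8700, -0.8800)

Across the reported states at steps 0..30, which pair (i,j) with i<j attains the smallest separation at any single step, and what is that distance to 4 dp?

step 0: x0=(-1.2500, -0.8300, -0.8800) x1=(-0.7500, 1.6400, -1.3500) x2=(-0.8400, 0.8200, -1.7700)
step 1: x0=(-1.2132, -0.8195, -0.8790) x1=(-0.7809, 1.6280, -1.3219) x2=(-0.8742, 0.8621, -1.8098)
step 2: x0=(-1.1765, -0.8090, -0.8779) x1=(-0.8121, 1.6142, -1.2947) x2=(-0.9079, 0.9083, -1.8479)
step 3: x0=(-1.1397, -0.7987, -0.8767) x1=(-0.8435, 1.5987, -1.2687) x2=(-0.9410, 0.9583, -1.8840)
step 4: x0=(-1.1030, -0.7883, -0.8754) x1=(-0.8752, 1.5815, -1.2440) x2=(-0.9736, 1.0120, -1.9176)
step 5: x0=(-1.0662, -0.7780, -0.8740) x1=(-0.9071, 1.5627, -1.2208) x2=(-1.0057, 1.0690, -1.9484)
step 6: x0=(-1.0295, -0.7678, -0.8725) x1=(-0.9392, 1.5425, -1.1992) x2=(-1.0373, 1.1289, -1.9761)
step 7: x0=(-0.9927, -0.7575, -0.8709) x1=(-0.9716, 1.5211, -1.1793) x2=(-1.0684, 1.1914, -2.0005)
step 8: x0=(-0.9559, -0.7472, -0.8692) x1=(-1.0042, 1.4987, -1.1612) x2=(-1.0991, 1.2561, -2.0214)
step 9: x0=(-0.9191, -0.7369, -0.8675) x1=(-1.0370, 1.4755, -1.1449) x2=(-1.1295, 1.3223, -2.0387)
step 10: x0=(-0.8823, -0.7265, -0.8656) x1=(-1.0700, 1.4516, -1.1304) x2=(-1.1594, 1.3897, -2.0524)
step 11: x0=(-0.8456, -0.7160, -0.8637) x1=(-1.1031, 1.4272, -1.1177) x2=(-1.1891, 1.4578, -2.0626)
step 12: x0=(-0.8088, -0.7055, -0.8618) x1=(-1.1363, 1.4026, -1.1067) x2=(-1.2185, 1.5263, -2.0694)
step 13: x0=(-0.7720, -0.6949, -0.8597) x1=(-1.1697, 1.3779, -1.0974) x2=(-1.2477, 1.5948, -2.0730)
step 14: x0=(-0.7352, -0.6841, -0.8577) x1=(-1.2030, 1.3532, -1.0894) x2=(-1.2767, 1.6630, -2.0737)
step 15: x0=(-0.6985, -0.6733, -0.8556) x1=(-1.2365, 1.3286, -1.0829) x2=(-1.3056, 1.7306, -2.0716)
step 16: x0=(-0.6618, -0.6623, -0.8534) x1=(-1.2699, 1.3041, -1.0776) x2=(-1.3344, 1.7975, -2.0670)
step 17: x0=(-0.6252, -0.6512, -0.8513) x1=(-1.3032, 1.2799, -1.0734) x2=(-1.3631, 1.8636, -2.0603)
step 18: x0=(-0.5886, -0.6400, -0.8491) x1=(-1.3366, 1.2559, -1.0702) x2=(-1.3918, 1.9288, -2.0516)
step 19: x0=(-0.5520, -0.6286, -0.8468) x1=(-1.3698, 1.2322, -1.0678) x2=(-1.4206, 1.9930, -2.0411)
step 20: x0=(-0.5156, -0.6171, -0.8446) x1=(-1.4029, 1.2088, -1.0662) x2=(-1.4493, 2.0562, -2.0290)
step 21: x0=(-0.4792, -0.6054, -0.8423) x1=(-1.4359, 1.1857, -1.0653) x2=(-1.4780, 2.1184, -2.0156)
step 22: x0=(-0.4429, -0.5936, -0.8400) x1=(-1.4687, 1.1629, -1.0650) x2=(-1.5069, 2.1796, -2.0010)
step 23: x0=(-0.4067, -0.5817, -0.8377) x1=(-1.5014, 1.1403, -1.0652) x2=(-1.5357, 2.2398, -1.9854)
step 24: x0=(-0.3707, -0.5696, -0.8354) x1=(-1.5339, 1.1181, -1.0659) x2=(-1.5647, 2.2990, -1.9688)
step 25: x0=(-0.3347, -0.5574, -0.8331) x1=(-1.5662, 1.0961, -1.0669) x2=(-1.5937, 2.3573, -1.9515)
step 26: x0=(-0.2989, -0.5451, -0.8308) x1=(-1.5983, 1.0743, -1.0683) x2=(-1.6228, 2.4148, -1.9334)
step 27: x0=(-0.2631, -0.5326, -0.8285) x1=(-1.6302, 1.0528, -1.0700) x2=(-1.6520, 2.4714, -1.9148)
step 28: x0=(-0.2276, -0.5201, -0.8262) x1=(-1.6618, 1.0315, -1.0719) x2=(-1.6813, 2.5271, -1.8956)
step 29: x0=(-0.1921, -0.5074, -0.8239) x1=(-1.6933, 1.0104, -1.0741) x2=(-1.7106, 2.5822, -1.8759)
step 30: x0=(-0.1568, -0.4946, -0.8216) x1=(-1.7245, 0.9896, -1.0764) x2=(-1.7401, 2.6365, -1.8558)

pair (1,2), distance 0.8848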